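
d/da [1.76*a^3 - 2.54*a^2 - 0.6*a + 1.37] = 5.28*a^2 - 5.08*a - 0.6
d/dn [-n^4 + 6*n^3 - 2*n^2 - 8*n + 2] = -4*n^3 + 18*n^2 - 4*n - 8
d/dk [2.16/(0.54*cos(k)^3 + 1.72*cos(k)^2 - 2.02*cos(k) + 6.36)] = (3.4992*cos(k)^2 + 7.4304*cos(k) - 4.3632)*sin(k)/(0.54*cos(k)^3 + 1.72*cos(k)^2 - 2.02*cos(k) + 6.36)^2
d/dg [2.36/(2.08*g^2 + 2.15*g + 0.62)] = (-9.8176*g - 5.074)/(2.08*g^2 + 2.15*g + 0.62)^2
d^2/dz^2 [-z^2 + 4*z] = -2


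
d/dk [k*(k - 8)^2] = (k - 8)*(3*k - 8)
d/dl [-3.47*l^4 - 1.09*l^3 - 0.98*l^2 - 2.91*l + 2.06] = -13.88*l^3 - 3.27*l^2 - 1.96*l - 2.91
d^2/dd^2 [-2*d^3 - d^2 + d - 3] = -12*d - 2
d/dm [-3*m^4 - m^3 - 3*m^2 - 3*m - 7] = -12*m^3 - 3*m^2 - 6*m - 3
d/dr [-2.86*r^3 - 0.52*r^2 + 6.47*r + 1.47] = -8.58*r^2 - 1.04*r + 6.47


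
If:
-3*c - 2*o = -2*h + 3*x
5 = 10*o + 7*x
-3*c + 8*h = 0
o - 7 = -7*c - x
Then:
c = 428/421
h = 321/842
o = 816/421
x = -865/421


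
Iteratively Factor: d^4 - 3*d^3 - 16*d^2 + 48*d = (d - 3)*(d^3 - 16*d) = (d - 4)*(d - 3)*(d^2 + 4*d) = d*(d - 4)*(d - 3)*(d + 4)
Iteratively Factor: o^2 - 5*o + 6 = (o - 3)*(o - 2)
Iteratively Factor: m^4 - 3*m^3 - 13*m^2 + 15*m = (m + 3)*(m^3 - 6*m^2 + 5*m) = (m - 1)*(m + 3)*(m^2 - 5*m) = (m - 5)*(m - 1)*(m + 3)*(m)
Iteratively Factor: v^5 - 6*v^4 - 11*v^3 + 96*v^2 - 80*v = (v - 5)*(v^4 - v^3 - 16*v^2 + 16*v) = (v - 5)*(v - 1)*(v^3 - 16*v) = v*(v - 5)*(v - 1)*(v^2 - 16) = v*(v - 5)*(v - 1)*(v + 4)*(v - 4)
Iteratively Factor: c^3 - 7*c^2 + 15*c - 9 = (c - 3)*(c^2 - 4*c + 3) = (c - 3)^2*(c - 1)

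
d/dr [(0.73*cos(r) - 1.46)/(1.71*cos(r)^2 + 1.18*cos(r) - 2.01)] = (1.2483*cos(r)^2 - 4.9932*cos(r) - 0.2555)*sin(r)/(2.9241*cos(r)^4 + 4.0356*cos(r)^3 - 5.4818*cos(r)^2 - 4.7436*cos(r) + 4.0401)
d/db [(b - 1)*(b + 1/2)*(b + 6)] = 3*b^2 + 11*b - 7/2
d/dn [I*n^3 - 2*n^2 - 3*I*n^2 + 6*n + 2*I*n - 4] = 3*I*n^2 - 4*n - 6*I*n + 6 + 2*I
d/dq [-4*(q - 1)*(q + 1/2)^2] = 3 - 12*q^2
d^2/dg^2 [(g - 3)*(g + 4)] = 2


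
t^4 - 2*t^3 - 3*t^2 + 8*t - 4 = (t - 2)*(t - 1)^2*(t + 2)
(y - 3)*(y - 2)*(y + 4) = y^3 - y^2 - 14*y + 24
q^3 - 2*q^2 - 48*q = q*(q - 8)*(q + 6)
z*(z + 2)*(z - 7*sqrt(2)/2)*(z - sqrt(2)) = z^4 - 9*sqrt(2)*z^3/2 + 2*z^3 - 9*sqrt(2)*z^2 + 7*z^2 + 14*z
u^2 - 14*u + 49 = (u - 7)^2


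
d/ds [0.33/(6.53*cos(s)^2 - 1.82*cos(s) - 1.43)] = (4.3098*cos(s) - 0.6006)*sin(s)/(-6.53*cos(s)^2 + 1.82*cos(s) + 1.43)^2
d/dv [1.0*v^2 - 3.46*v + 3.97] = 2.0*v - 3.46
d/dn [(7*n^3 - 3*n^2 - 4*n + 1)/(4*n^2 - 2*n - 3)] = (28*n^4 - 28*n^3 - 41*n^2 + 10*n + 14)/(16*n^4 - 16*n^3 - 20*n^2 + 12*n + 9)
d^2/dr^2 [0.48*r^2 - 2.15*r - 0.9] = 0.960000000000000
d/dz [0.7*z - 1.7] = 0.700000000000000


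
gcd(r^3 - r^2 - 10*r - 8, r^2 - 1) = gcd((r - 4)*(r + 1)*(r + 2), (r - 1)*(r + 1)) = r + 1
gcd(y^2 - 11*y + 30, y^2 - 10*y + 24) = y - 6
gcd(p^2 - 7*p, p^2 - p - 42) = p - 7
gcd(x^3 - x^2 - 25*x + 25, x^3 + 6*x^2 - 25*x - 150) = x^2 - 25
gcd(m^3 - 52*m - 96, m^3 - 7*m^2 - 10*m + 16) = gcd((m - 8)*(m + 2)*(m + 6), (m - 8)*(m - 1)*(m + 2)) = m^2 - 6*m - 16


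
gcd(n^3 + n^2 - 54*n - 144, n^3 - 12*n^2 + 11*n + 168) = n^2 - 5*n - 24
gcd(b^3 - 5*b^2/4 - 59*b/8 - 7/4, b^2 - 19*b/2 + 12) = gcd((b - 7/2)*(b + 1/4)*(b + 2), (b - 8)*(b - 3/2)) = 1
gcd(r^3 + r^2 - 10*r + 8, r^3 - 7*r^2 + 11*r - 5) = r - 1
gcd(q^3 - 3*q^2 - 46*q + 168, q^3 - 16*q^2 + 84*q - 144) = q^2 - 10*q + 24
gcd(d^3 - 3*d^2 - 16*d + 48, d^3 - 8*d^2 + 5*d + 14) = 1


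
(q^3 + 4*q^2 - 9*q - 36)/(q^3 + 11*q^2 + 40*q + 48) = (q - 3)/(q + 4)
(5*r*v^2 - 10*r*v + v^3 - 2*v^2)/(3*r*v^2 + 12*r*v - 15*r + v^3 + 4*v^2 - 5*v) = v*(5*r*v - 10*r + v^2 - 2*v)/(3*r*v^2 + 12*r*v - 15*r + v^3 + 4*v^2 - 5*v)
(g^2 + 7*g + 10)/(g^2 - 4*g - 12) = (g + 5)/(g - 6)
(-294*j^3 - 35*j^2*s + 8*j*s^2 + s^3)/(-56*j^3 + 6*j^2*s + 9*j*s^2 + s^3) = (-42*j^2 + j*s + s^2)/(-8*j^2 + 2*j*s + s^2)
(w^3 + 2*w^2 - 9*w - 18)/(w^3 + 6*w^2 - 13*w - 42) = (w + 3)/(w + 7)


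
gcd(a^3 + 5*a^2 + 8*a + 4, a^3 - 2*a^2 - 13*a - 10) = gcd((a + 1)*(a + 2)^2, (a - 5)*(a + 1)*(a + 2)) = a^2 + 3*a + 2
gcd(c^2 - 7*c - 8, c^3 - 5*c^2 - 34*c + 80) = c - 8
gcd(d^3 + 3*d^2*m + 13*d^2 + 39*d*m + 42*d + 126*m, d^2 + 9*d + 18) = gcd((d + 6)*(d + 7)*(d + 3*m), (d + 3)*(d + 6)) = d + 6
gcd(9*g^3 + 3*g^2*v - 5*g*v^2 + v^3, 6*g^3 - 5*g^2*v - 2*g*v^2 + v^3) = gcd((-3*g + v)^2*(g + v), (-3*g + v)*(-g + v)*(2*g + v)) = -3*g + v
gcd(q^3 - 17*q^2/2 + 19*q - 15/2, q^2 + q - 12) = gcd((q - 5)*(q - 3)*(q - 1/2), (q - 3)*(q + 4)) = q - 3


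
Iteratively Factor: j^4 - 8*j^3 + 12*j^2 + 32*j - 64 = (j + 2)*(j^3 - 10*j^2 + 32*j - 32) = (j - 4)*(j + 2)*(j^2 - 6*j + 8) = (j - 4)*(j - 2)*(j + 2)*(j - 4)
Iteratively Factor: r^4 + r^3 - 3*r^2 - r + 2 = (r - 1)*(r^3 + 2*r^2 - r - 2) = (r - 1)*(r + 2)*(r^2 - 1) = (r - 1)*(r + 1)*(r + 2)*(r - 1)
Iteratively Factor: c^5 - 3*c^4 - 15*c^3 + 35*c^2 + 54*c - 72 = (c + 3)*(c^4 - 6*c^3 + 3*c^2 + 26*c - 24) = (c + 2)*(c + 3)*(c^3 - 8*c^2 + 19*c - 12) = (c - 4)*(c + 2)*(c + 3)*(c^2 - 4*c + 3) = (c - 4)*(c - 1)*(c + 2)*(c + 3)*(c - 3)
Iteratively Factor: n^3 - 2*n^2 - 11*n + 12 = (n + 3)*(n^2 - 5*n + 4) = (n - 1)*(n + 3)*(n - 4)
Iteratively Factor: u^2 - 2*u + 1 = (u - 1)*(u - 1)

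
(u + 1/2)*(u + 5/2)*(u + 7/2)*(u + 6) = u^4 + 25*u^3/2 + 203*u^2/4 + 599*u/8 + 105/4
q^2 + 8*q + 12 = (q + 2)*(q + 6)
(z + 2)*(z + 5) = z^2 + 7*z + 10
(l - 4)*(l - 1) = l^2 - 5*l + 4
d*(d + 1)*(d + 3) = d^3 + 4*d^2 + 3*d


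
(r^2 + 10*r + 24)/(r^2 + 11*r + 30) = (r + 4)/(r + 5)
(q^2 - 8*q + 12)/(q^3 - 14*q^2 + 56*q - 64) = (q - 6)/(q^2 - 12*q + 32)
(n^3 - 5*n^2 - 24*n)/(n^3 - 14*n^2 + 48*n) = (n + 3)/(n - 6)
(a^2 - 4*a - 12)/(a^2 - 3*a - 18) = (a + 2)/(a + 3)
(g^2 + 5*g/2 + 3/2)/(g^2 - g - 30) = (g^2 + 5*g/2 + 3/2)/(g^2 - g - 30)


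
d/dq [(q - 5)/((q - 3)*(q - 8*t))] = ((5 - q)*(q - 3) + (5 - q)*(q - 8*t) + (q - 3)*(q - 8*t))/((q - 3)^2*(q - 8*t)^2)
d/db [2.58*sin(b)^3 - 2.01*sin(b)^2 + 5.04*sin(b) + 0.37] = (7.74*sin(b)^2 - 4.02*sin(b) + 5.04)*cos(b)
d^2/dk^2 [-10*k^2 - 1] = -20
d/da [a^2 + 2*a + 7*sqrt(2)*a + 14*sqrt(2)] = 2*a + 2 + 7*sqrt(2)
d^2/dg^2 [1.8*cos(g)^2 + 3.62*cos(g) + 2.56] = -3.62*cos(g) - 3.6*cos(2*g)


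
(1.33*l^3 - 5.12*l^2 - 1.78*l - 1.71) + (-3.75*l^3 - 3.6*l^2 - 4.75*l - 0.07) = -2.42*l^3 - 8.72*l^2 - 6.53*l - 1.78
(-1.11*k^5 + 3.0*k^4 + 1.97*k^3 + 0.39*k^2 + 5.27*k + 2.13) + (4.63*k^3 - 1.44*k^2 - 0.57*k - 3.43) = -1.11*k^5 + 3.0*k^4 + 6.6*k^3 - 1.05*k^2 + 4.7*k - 1.3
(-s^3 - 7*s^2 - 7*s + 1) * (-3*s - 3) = 3*s^4 + 24*s^3 + 42*s^2 + 18*s - 3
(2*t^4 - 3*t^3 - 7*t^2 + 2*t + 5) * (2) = 4*t^4 - 6*t^3 - 14*t^2 + 4*t + 10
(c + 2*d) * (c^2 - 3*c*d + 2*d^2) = c^3 - c^2*d - 4*c*d^2 + 4*d^3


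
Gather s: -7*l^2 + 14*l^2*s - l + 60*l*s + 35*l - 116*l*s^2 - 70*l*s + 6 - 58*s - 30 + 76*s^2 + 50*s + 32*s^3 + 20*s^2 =-7*l^2 + 34*l + 32*s^3 + s^2*(96 - 116*l) + s*(14*l^2 - 10*l - 8) - 24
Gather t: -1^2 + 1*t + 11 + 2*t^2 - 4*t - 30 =2*t^2 - 3*t - 20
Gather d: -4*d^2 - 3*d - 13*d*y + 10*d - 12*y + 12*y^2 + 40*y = -4*d^2 + d*(7 - 13*y) + 12*y^2 + 28*y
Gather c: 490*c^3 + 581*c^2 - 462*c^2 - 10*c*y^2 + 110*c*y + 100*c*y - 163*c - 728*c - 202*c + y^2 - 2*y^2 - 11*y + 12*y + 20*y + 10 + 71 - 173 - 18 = 490*c^3 + 119*c^2 + c*(-10*y^2 + 210*y - 1093) - y^2 + 21*y - 110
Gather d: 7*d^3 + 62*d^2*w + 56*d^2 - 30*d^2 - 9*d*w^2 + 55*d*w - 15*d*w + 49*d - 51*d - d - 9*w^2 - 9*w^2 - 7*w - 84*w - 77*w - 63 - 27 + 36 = 7*d^3 + d^2*(62*w + 26) + d*(-9*w^2 + 40*w - 3) - 18*w^2 - 168*w - 54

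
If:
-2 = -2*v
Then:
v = 1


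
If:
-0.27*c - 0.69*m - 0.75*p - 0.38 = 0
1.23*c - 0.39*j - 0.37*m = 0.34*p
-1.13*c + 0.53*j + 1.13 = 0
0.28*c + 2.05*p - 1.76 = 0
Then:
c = -2.04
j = -6.47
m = -0.99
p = 1.14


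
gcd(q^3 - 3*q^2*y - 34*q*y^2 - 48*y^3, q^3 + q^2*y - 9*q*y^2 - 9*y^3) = q + 3*y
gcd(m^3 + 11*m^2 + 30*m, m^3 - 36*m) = m^2 + 6*m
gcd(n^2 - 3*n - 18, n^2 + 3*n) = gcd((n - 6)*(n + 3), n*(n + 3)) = n + 3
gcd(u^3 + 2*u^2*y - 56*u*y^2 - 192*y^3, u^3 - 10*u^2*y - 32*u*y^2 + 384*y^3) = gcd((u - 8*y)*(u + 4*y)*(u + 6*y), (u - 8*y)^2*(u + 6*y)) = -u^2 + 2*u*y + 48*y^2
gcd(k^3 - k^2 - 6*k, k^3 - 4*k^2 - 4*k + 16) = k + 2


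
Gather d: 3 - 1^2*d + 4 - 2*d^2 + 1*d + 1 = 8 - 2*d^2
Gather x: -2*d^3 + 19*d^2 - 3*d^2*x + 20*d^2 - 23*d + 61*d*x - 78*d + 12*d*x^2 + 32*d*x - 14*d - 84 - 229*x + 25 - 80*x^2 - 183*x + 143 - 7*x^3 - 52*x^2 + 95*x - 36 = -2*d^3 + 39*d^2 - 115*d - 7*x^3 + x^2*(12*d - 132) + x*(-3*d^2 + 93*d - 317) + 48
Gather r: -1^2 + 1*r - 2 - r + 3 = 0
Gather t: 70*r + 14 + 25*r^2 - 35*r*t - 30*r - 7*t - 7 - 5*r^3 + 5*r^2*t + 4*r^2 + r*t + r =-5*r^3 + 29*r^2 + 41*r + t*(5*r^2 - 34*r - 7) + 7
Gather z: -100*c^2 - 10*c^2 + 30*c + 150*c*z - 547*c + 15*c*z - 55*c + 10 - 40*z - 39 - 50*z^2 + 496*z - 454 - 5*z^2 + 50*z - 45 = -110*c^2 - 572*c - 55*z^2 + z*(165*c + 506) - 528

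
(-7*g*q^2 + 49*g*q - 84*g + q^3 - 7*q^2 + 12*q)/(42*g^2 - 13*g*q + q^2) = (q^2 - 7*q + 12)/(-6*g + q)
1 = 1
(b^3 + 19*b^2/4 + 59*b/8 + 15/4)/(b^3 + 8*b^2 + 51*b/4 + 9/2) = (4*b^2 + 13*b + 10)/(2*(2*b^2 + 13*b + 6))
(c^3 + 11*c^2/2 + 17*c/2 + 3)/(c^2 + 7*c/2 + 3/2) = c + 2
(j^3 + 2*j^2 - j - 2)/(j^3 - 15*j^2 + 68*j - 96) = (j^3 + 2*j^2 - j - 2)/(j^3 - 15*j^2 + 68*j - 96)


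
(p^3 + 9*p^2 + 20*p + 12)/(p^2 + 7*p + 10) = (p^2 + 7*p + 6)/(p + 5)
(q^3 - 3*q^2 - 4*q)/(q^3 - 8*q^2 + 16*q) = (q + 1)/(q - 4)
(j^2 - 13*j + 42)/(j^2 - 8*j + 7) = (j - 6)/(j - 1)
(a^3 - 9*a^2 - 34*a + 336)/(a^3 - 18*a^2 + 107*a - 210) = (a^2 - 2*a - 48)/(a^2 - 11*a + 30)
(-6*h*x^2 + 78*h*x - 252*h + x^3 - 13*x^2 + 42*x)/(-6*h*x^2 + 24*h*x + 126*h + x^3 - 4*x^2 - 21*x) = (x - 6)/(x + 3)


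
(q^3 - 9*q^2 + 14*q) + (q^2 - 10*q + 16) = q^3 - 8*q^2 + 4*q + 16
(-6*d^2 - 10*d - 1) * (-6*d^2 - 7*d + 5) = 36*d^4 + 102*d^3 + 46*d^2 - 43*d - 5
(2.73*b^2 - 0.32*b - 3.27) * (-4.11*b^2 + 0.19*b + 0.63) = -11.2203*b^4 + 1.8339*b^3 + 15.0988*b^2 - 0.8229*b - 2.0601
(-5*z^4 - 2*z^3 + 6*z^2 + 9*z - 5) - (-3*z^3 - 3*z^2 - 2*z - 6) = -5*z^4 + z^3 + 9*z^2 + 11*z + 1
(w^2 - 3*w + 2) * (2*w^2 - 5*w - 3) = 2*w^4 - 11*w^3 + 16*w^2 - w - 6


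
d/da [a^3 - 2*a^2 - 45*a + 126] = 3*a^2 - 4*a - 45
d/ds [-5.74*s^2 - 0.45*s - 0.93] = -11.48*s - 0.45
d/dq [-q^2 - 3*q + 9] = -2*q - 3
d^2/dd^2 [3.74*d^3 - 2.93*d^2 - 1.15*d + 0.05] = 22.44*d - 5.86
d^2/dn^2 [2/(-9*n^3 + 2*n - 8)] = 4*(27*n*(9*n^3 - 2*n + 8) - (27*n^2 - 2)^2)/(9*n^3 - 2*n + 8)^3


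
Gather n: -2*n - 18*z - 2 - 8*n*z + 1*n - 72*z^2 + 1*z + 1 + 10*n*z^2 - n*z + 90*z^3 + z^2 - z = n*(10*z^2 - 9*z - 1) + 90*z^3 - 71*z^2 - 18*z - 1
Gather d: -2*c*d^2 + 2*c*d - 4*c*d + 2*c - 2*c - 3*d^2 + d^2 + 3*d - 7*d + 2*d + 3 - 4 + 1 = d^2*(-2*c - 2) + d*(-2*c - 2)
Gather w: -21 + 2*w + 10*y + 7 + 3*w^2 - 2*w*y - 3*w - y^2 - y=3*w^2 + w*(-2*y - 1) - y^2 + 9*y - 14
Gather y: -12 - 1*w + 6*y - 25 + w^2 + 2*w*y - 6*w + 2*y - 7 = w^2 - 7*w + y*(2*w + 8) - 44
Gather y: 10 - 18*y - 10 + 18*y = 0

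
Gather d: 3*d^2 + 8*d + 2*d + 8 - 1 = 3*d^2 + 10*d + 7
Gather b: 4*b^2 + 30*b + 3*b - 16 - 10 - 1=4*b^2 + 33*b - 27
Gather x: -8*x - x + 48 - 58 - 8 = -9*x - 18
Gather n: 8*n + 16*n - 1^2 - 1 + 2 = 24*n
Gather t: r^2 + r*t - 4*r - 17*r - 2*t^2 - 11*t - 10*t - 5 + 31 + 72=r^2 - 21*r - 2*t^2 + t*(r - 21) + 98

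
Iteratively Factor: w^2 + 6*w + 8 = (w + 2)*(w + 4)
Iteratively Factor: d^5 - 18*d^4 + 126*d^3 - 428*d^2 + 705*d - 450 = (d - 5)*(d^4 - 13*d^3 + 61*d^2 - 123*d + 90) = (d - 5)*(d - 2)*(d^3 - 11*d^2 + 39*d - 45) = (d - 5)^2*(d - 2)*(d^2 - 6*d + 9) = (d - 5)^2*(d - 3)*(d - 2)*(d - 3)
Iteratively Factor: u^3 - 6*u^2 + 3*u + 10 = (u - 5)*(u^2 - u - 2) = (u - 5)*(u - 2)*(u + 1)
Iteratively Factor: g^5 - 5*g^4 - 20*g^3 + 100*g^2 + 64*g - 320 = (g - 5)*(g^4 - 20*g^2 + 64) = (g - 5)*(g - 2)*(g^3 + 2*g^2 - 16*g - 32) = (g - 5)*(g - 2)*(g + 4)*(g^2 - 2*g - 8) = (g - 5)*(g - 2)*(g + 2)*(g + 4)*(g - 4)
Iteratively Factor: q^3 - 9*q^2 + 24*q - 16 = (q - 4)*(q^2 - 5*q + 4) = (q - 4)^2*(q - 1)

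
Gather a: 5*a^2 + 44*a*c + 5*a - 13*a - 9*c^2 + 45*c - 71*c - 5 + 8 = 5*a^2 + a*(44*c - 8) - 9*c^2 - 26*c + 3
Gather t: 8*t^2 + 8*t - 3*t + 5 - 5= 8*t^2 + 5*t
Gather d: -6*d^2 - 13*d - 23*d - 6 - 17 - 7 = -6*d^2 - 36*d - 30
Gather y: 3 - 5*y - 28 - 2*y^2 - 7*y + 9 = -2*y^2 - 12*y - 16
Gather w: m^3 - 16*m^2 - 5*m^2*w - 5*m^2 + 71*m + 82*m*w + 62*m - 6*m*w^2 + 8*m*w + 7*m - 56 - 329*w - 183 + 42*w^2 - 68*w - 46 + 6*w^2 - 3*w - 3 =m^3 - 21*m^2 + 140*m + w^2*(48 - 6*m) + w*(-5*m^2 + 90*m - 400) - 288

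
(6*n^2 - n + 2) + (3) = 6*n^2 - n + 5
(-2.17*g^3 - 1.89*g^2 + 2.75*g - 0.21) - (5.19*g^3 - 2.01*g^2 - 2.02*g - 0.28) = -7.36*g^3 + 0.12*g^2 + 4.77*g + 0.07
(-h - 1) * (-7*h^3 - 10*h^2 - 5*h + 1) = 7*h^4 + 17*h^3 + 15*h^2 + 4*h - 1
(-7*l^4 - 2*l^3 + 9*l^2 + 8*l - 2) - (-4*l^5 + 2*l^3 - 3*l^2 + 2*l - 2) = 4*l^5 - 7*l^4 - 4*l^3 + 12*l^2 + 6*l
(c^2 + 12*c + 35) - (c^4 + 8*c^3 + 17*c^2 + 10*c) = -c^4 - 8*c^3 - 16*c^2 + 2*c + 35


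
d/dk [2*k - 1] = 2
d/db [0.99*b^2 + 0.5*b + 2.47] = 1.98*b + 0.5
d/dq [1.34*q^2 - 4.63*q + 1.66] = 2.68*q - 4.63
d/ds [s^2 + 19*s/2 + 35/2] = 2*s + 19/2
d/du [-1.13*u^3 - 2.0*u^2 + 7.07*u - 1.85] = -3.39*u^2 - 4.0*u + 7.07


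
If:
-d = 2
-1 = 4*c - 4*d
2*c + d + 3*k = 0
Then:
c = -9/4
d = -2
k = 13/6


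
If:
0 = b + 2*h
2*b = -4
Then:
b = -2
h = 1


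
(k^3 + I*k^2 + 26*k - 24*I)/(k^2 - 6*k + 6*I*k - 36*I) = (k^2 - 5*I*k - 4)/(k - 6)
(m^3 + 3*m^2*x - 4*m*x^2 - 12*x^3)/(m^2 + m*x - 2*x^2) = (-m^2 - m*x + 6*x^2)/(-m + x)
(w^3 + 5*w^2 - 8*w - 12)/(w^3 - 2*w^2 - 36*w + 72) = (w + 1)/(w - 6)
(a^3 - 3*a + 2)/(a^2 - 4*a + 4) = (a^3 - 3*a + 2)/(a^2 - 4*a + 4)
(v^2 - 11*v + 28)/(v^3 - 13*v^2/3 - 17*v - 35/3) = 3*(v - 4)/(3*v^2 + 8*v + 5)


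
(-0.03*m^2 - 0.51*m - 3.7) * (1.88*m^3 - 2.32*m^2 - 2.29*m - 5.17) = -0.0564*m^5 - 0.8892*m^4 - 5.7041*m^3 + 9.907*m^2 + 11.1097*m + 19.129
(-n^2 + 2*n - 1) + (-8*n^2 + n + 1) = -9*n^2 + 3*n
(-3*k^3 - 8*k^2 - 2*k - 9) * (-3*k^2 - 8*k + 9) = 9*k^5 + 48*k^4 + 43*k^3 - 29*k^2 + 54*k - 81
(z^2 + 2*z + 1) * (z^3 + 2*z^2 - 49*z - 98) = z^5 + 4*z^4 - 44*z^3 - 194*z^2 - 245*z - 98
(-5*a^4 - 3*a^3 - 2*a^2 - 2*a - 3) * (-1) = 5*a^4 + 3*a^3 + 2*a^2 + 2*a + 3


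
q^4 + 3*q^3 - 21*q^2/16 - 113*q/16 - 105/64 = (q - 3/2)*(q + 1/4)*(q + 7/4)*(q + 5/2)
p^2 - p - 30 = (p - 6)*(p + 5)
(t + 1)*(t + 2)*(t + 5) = t^3 + 8*t^2 + 17*t + 10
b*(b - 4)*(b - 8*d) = b^3 - 8*b^2*d - 4*b^2 + 32*b*d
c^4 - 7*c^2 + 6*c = c*(c - 2)*(c - 1)*(c + 3)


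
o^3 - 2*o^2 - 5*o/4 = o*(o - 5/2)*(o + 1/2)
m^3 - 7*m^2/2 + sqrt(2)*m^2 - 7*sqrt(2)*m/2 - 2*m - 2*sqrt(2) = (m - 4)*(m + 1/2)*(m + sqrt(2))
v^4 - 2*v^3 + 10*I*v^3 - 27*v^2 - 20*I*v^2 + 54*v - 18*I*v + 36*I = (v - 2)*(v + I)*(v + 3*I)*(v + 6*I)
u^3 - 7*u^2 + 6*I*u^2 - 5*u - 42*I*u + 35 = (u - 7)*(u + I)*(u + 5*I)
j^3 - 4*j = j*(j - 2)*(j + 2)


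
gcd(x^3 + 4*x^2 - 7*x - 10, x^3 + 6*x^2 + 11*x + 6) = x + 1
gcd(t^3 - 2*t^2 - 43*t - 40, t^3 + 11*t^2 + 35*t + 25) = t^2 + 6*t + 5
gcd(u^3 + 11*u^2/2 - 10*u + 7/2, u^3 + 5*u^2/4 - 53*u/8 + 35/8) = u - 1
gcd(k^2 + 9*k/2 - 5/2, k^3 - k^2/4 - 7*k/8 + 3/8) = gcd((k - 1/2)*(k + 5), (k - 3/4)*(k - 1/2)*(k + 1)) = k - 1/2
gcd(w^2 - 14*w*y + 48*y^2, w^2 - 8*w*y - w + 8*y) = -w + 8*y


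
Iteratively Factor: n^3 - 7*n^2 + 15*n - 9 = (n - 3)*(n^2 - 4*n + 3) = (n - 3)^2*(n - 1)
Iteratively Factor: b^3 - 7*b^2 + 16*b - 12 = (b - 2)*(b^2 - 5*b + 6) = (b - 2)^2*(b - 3)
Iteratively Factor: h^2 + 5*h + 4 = (h + 1)*(h + 4)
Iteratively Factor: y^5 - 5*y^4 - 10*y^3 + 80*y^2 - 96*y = (y - 3)*(y^4 - 2*y^3 - 16*y^2 + 32*y) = (y - 4)*(y - 3)*(y^3 + 2*y^2 - 8*y) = y*(y - 4)*(y - 3)*(y^2 + 2*y - 8) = y*(y - 4)*(y - 3)*(y - 2)*(y + 4)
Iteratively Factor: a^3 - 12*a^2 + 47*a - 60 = (a - 5)*(a^2 - 7*a + 12) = (a - 5)*(a - 3)*(a - 4)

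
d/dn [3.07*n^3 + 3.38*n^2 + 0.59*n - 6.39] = 9.21*n^2 + 6.76*n + 0.59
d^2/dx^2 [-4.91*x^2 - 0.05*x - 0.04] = -9.82000000000000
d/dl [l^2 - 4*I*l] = 2*l - 4*I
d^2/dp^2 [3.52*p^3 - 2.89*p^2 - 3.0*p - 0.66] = 21.12*p - 5.78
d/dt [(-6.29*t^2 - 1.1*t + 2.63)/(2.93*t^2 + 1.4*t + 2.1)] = (-5.583*t^2 - 41.8298*t - 5.992)/(8.5849*t^4 + 8.204*t^3 + 14.266*t^2 + 5.88*t + 4.41)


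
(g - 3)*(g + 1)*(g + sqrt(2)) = g^3 - 2*g^2 + sqrt(2)*g^2 - 3*g - 2*sqrt(2)*g - 3*sqrt(2)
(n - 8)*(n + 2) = n^2 - 6*n - 16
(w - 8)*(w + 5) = w^2 - 3*w - 40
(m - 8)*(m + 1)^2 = m^3 - 6*m^2 - 15*m - 8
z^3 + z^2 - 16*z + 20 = (z - 2)^2*(z + 5)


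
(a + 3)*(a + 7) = a^2 + 10*a + 21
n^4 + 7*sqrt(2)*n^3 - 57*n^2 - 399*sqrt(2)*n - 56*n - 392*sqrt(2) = (n - 8)*(n + 1)*(n + 7)*(n + 7*sqrt(2))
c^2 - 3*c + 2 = (c - 2)*(c - 1)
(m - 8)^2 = m^2 - 16*m + 64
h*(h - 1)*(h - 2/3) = h^3 - 5*h^2/3 + 2*h/3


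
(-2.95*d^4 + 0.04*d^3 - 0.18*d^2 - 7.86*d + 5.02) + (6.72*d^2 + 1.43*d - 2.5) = -2.95*d^4 + 0.04*d^3 + 6.54*d^2 - 6.43*d + 2.52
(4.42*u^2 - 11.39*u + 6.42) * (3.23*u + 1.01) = 14.2766*u^3 - 32.3255*u^2 + 9.2327*u + 6.4842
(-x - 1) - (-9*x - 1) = 8*x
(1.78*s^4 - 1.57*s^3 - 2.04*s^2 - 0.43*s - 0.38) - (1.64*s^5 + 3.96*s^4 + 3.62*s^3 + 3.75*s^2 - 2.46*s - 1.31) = -1.64*s^5 - 2.18*s^4 - 5.19*s^3 - 5.79*s^2 + 2.03*s + 0.93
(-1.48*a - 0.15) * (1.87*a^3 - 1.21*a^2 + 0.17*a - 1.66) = -2.7676*a^4 + 1.5103*a^3 - 0.0701*a^2 + 2.4313*a + 0.249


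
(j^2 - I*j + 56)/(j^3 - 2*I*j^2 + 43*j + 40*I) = (j + 7*I)/(j^2 + 6*I*j - 5)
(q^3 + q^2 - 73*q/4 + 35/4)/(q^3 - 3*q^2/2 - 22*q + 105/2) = (q - 1/2)/(q - 3)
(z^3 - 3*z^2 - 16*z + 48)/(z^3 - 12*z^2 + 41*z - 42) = (z^2 - 16)/(z^2 - 9*z + 14)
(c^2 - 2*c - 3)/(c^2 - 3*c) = (c + 1)/c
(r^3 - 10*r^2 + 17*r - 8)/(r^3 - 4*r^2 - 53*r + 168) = (r^2 - 2*r + 1)/(r^2 + 4*r - 21)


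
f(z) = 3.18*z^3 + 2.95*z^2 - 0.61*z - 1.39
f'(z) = 9.54*z^2 + 5.9*z - 0.61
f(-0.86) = -0.71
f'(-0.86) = 1.37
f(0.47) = -0.69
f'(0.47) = 4.27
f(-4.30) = -197.05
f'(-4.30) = 150.41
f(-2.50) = -31.12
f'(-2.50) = 44.26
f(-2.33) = -24.18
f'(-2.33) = 37.43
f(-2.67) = -39.26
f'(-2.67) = 51.65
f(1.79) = 25.21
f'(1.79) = 40.52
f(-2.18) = -18.99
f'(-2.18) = 31.87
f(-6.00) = -578.41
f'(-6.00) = 307.43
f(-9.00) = -2075.17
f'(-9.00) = 719.03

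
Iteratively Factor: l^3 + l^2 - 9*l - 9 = (l + 1)*(l^2 - 9) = (l - 3)*(l + 1)*(l + 3)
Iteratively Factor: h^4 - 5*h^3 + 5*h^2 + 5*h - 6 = (h + 1)*(h^3 - 6*h^2 + 11*h - 6) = (h - 1)*(h + 1)*(h^2 - 5*h + 6) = (h - 2)*(h - 1)*(h + 1)*(h - 3)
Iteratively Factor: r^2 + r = (r + 1)*(r)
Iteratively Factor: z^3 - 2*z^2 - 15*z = (z - 5)*(z^2 + 3*z) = z*(z - 5)*(z + 3)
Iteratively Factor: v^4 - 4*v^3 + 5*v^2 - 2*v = (v - 1)*(v^3 - 3*v^2 + 2*v) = (v - 1)^2*(v^2 - 2*v) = (v - 2)*(v - 1)^2*(v)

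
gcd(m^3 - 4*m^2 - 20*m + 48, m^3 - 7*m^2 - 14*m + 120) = m^2 - 2*m - 24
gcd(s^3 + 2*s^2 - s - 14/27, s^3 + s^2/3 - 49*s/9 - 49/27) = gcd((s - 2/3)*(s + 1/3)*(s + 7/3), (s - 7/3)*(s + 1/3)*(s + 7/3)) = s^2 + 8*s/3 + 7/9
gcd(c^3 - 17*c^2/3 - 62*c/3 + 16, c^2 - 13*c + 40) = c - 8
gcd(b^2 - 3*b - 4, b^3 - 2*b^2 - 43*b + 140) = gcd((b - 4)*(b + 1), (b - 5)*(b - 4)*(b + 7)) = b - 4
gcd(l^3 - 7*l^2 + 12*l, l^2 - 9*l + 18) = l - 3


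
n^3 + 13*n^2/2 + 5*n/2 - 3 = (n - 1/2)*(n + 1)*(n + 6)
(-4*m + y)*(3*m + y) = -12*m^2 - m*y + y^2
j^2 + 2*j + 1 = (j + 1)^2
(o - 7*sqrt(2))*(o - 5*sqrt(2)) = o^2 - 12*sqrt(2)*o + 70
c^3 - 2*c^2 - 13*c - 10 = (c - 5)*(c + 1)*(c + 2)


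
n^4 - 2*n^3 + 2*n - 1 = (n - 1)^3*(n + 1)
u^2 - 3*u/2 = u*(u - 3/2)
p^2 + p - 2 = (p - 1)*(p + 2)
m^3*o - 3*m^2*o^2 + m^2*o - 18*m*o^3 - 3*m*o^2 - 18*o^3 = (m - 6*o)*(m + 3*o)*(m*o + o)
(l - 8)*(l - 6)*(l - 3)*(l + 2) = l^4 - 15*l^3 + 56*l^2 + 36*l - 288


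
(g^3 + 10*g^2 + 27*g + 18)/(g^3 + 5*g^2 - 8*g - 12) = (g + 3)/(g - 2)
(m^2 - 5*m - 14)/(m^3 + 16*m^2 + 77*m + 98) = (m - 7)/(m^2 + 14*m + 49)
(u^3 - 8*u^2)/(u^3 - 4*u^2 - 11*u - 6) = u^2*(8 - u)/(-u^3 + 4*u^2 + 11*u + 6)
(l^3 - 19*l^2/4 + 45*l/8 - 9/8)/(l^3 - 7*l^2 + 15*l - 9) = (8*l^2 - 14*l + 3)/(8*(l^2 - 4*l + 3))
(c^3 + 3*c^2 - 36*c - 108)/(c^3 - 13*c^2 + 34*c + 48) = (c^2 + 9*c + 18)/(c^2 - 7*c - 8)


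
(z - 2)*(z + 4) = z^2 + 2*z - 8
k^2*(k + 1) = k^3 + k^2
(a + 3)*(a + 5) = a^2 + 8*a + 15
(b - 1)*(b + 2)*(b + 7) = b^3 + 8*b^2 + 5*b - 14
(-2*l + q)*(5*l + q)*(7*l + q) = -70*l^3 + 11*l^2*q + 10*l*q^2 + q^3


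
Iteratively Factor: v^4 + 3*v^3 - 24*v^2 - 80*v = (v + 4)*(v^3 - v^2 - 20*v) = (v - 5)*(v + 4)*(v^2 + 4*v) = (v - 5)*(v + 4)^2*(v)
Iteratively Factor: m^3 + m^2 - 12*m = (m)*(m^2 + m - 12) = m*(m + 4)*(m - 3)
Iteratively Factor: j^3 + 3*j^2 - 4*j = (j - 1)*(j^2 + 4*j) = j*(j - 1)*(j + 4)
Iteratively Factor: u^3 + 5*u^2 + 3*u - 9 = (u - 1)*(u^2 + 6*u + 9) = (u - 1)*(u + 3)*(u + 3)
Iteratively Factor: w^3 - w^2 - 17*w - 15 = (w - 5)*(w^2 + 4*w + 3) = (w - 5)*(w + 1)*(w + 3)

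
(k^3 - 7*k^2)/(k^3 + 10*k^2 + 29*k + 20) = k^2*(k - 7)/(k^3 + 10*k^2 + 29*k + 20)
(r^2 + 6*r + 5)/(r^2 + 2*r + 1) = (r + 5)/(r + 1)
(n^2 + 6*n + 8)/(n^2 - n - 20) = (n + 2)/(n - 5)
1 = 1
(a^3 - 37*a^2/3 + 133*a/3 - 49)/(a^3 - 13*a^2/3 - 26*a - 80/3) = (-3*a^3 + 37*a^2 - 133*a + 147)/(-3*a^3 + 13*a^2 + 78*a + 80)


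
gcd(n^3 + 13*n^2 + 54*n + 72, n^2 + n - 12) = n + 4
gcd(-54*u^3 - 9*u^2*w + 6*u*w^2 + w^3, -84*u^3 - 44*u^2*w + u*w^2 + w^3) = 6*u + w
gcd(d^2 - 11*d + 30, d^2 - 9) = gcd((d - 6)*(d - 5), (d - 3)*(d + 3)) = 1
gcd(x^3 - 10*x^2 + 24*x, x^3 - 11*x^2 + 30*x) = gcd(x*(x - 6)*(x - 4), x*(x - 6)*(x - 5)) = x^2 - 6*x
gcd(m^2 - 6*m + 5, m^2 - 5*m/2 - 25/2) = m - 5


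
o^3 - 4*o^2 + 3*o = o*(o - 3)*(o - 1)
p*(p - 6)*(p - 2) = p^3 - 8*p^2 + 12*p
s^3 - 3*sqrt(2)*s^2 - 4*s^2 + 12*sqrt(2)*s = s*(s - 4)*(s - 3*sqrt(2))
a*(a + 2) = a^2 + 2*a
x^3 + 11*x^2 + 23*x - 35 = (x - 1)*(x + 5)*(x + 7)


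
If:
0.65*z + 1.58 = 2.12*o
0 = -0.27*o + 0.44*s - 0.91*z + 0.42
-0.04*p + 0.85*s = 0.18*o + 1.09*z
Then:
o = 0.306603773584906*z + 0.745283018867924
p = 19.3171901801029*z - 13.9195433104631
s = 2.25632504288165*z - 0.49721269296741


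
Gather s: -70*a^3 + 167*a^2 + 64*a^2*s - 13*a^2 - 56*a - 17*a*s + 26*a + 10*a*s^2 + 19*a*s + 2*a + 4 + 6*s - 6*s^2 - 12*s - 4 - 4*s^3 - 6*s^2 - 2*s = -70*a^3 + 154*a^2 - 28*a - 4*s^3 + s^2*(10*a - 12) + s*(64*a^2 + 2*a - 8)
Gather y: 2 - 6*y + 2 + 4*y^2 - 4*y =4*y^2 - 10*y + 4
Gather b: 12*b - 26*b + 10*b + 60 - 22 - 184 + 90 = -4*b - 56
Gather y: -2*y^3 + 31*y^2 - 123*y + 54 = -2*y^3 + 31*y^2 - 123*y + 54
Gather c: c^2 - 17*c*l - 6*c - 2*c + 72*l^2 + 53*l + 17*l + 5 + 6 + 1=c^2 + c*(-17*l - 8) + 72*l^2 + 70*l + 12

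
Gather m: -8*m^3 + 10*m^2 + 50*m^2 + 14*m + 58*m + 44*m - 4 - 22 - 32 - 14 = -8*m^3 + 60*m^2 + 116*m - 72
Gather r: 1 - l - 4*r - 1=-l - 4*r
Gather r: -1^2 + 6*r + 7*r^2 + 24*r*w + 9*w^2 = 7*r^2 + r*(24*w + 6) + 9*w^2 - 1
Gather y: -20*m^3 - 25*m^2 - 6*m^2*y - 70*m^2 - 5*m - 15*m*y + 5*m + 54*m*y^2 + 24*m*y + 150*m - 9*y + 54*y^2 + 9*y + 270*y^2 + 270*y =-20*m^3 - 95*m^2 + 150*m + y^2*(54*m + 324) + y*(-6*m^2 + 9*m + 270)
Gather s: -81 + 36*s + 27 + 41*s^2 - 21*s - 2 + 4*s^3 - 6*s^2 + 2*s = 4*s^3 + 35*s^2 + 17*s - 56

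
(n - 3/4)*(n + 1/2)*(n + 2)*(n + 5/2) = n^4 + 17*n^3/4 + 7*n^2/2 - 47*n/16 - 15/8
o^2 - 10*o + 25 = (o - 5)^2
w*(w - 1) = w^2 - w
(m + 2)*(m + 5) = m^2 + 7*m + 10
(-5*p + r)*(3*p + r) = -15*p^2 - 2*p*r + r^2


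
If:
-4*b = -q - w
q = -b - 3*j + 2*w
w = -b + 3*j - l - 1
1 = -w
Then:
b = q/4 - 1/4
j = -5*q/12 - 7/12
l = -3*q/2 - 3/2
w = -1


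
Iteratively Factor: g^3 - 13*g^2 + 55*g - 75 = (g - 5)*(g^2 - 8*g + 15) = (g - 5)^2*(g - 3)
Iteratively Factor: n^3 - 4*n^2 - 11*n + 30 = (n + 3)*(n^2 - 7*n + 10) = (n - 2)*(n + 3)*(n - 5)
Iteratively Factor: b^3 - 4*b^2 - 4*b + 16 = (b - 4)*(b^2 - 4) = (b - 4)*(b - 2)*(b + 2)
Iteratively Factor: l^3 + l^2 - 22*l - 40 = (l - 5)*(l^2 + 6*l + 8) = (l - 5)*(l + 2)*(l + 4)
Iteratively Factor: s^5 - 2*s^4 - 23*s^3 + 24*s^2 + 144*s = (s - 4)*(s^4 + 2*s^3 - 15*s^2 - 36*s) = s*(s - 4)*(s^3 + 2*s^2 - 15*s - 36) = s*(s - 4)*(s + 3)*(s^2 - s - 12) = s*(s - 4)*(s + 3)^2*(s - 4)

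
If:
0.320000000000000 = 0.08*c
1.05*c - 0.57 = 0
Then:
No Solution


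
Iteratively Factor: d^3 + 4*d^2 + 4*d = (d + 2)*(d^2 + 2*d) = (d + 2)^2*(d)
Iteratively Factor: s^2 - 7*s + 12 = (s - 3)*(s - 4)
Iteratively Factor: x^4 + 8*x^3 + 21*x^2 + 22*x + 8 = (x + 4)*(x^3 + 4*x^2 + 5*x + 2) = (x + 1)*(x + 4)*(x^2 + 3*x + 2) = (x + 1)^2*(x + 4)*(x + 2)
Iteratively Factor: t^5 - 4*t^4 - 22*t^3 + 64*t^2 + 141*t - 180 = (t - 5)*(t^4 + t^3 - 17*t^2 - 21*t + 36) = (t - 5)*(t - 4)*(t^3 + 5*t^2 + 3*t - 9) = (t - 5)*(t - 4)*(t + 3)*(t^2 + 2*t - 3) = (t - 5)*(t - 4)*(t + 3)^2*(t - 1)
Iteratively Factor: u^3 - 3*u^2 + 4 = (u - 2)*(u^2 - u - 2) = (u - 2)*(u + 1)*(u - 2)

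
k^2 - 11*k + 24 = (k - 8)*(k - 3)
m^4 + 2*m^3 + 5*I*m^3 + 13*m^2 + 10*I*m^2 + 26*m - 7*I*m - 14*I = (m + 2)*(m - I)^2*(m + 7*I)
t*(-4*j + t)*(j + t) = -4*j^2*t - 3*j*t^2 + t^3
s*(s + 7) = s^2 + 7*s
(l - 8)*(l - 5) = l^2 - 13*l + 40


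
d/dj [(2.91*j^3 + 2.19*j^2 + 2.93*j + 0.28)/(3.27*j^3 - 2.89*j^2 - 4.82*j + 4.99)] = (-3.5527136788005e-15*j^5 - 15.5712*j^4 - 47.2146*j^3 + 38.7278*j^2 + 23.4746*j + 15.9703)/(10.6929*j^6 - 18.9006*j^5 - 23.1707*j^4 + 60.4942*j^3 - 5.6098*j^2 - 48.1036*j + 24.9001)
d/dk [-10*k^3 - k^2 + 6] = 2*k*(-15*k - 1)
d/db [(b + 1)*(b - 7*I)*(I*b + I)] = I*(b + 1)*(3*b + 1 - 14*I)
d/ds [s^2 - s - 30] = 2*s - 1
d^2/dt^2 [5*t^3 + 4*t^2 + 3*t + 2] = 30*t + 8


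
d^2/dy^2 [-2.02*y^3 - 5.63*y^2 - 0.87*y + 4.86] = -12.12*y - 11.26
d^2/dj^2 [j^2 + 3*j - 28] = 2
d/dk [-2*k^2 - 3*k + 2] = -4*k - 3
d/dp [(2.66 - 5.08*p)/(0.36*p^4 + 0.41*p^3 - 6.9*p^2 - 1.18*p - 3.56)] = (5.4864*p^4 + 0.3352*p^3 - 38.3238*p^2 + 36.708*p + 21.2236)/(0.1296*p^8 + 0.2952*p^7 - 4.7999*p^6 - 6.5076*p^5 + 44.0792*p^4 + 13.3648*p^3 + 50.5204*p^2 + 8.4016*p + 12.6736)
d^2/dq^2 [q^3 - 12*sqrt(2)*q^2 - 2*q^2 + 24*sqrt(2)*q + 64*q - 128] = 6*q - 24*sqrt(2) - 4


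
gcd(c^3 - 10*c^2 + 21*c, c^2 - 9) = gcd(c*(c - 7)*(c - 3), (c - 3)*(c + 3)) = c - 3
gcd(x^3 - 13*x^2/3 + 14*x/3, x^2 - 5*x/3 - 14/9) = x - 7/3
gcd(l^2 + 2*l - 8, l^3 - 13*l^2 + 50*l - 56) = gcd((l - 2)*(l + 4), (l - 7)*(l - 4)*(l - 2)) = l - 2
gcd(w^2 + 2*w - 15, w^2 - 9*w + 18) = w - 3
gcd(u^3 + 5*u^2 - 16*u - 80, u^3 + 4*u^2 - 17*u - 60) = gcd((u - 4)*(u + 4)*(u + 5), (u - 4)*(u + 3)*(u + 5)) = u^2 + u - 20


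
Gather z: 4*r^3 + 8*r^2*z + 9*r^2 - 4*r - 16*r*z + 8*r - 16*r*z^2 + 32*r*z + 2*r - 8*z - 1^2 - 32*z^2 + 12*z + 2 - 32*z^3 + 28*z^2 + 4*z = 4*r^3 + 9*r^2 + 6*r - 32*z^3 + z^2*(-16*r - 4) + z*(8*r^2 + 16*r + 8) + 1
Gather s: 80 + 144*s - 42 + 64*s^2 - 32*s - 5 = 64*s^2 + 112*s + 33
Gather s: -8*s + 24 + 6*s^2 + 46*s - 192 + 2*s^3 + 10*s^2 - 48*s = 2*s^3 + 16*s^2 - 10*s - 168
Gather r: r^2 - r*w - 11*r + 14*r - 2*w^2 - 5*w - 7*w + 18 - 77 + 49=r^2 + r*(3 - w) - 2*w^2 - 12*w - 10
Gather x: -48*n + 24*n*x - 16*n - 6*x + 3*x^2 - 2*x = -64*n + 3*x^2 + x*(24*n - 8)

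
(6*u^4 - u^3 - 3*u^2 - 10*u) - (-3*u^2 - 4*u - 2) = 6*u^4 - u^3 - 6*u + 2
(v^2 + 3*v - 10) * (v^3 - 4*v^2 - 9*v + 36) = v^5 - v^4 - 31*v^3 + 49*v^2 + 198*v - 360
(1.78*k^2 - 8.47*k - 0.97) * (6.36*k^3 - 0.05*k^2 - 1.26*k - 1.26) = 11.3208*k^5 - 53.9582*k^4 - 7.9885*k^3 + 8.4779*k^2 + 11.8944*k + 1.2222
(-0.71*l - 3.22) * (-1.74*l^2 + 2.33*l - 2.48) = 1.2354*l^3 + 3.9485*l^2 - 5.7418*l + 7.9856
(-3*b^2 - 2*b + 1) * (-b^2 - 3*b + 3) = 3*b^4 + 11*b^3 - 4*b^2 - 9*b + 3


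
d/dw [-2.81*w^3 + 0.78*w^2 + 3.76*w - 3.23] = -8.43*w^2 + 1.56*w + 3.76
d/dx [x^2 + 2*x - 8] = 2*x + 2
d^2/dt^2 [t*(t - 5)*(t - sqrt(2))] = 6*t - 10 - 2*sqrt(2)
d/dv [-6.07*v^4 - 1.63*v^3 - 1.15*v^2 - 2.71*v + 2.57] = -24.28*v^3 - 4.89*v^2 - 2.3*v - 2.71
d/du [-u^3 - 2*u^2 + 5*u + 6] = -3*u^2 - 4*u + 5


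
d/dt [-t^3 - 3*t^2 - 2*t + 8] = -3*t^2 - 6*t - 2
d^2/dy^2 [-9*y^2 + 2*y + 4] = -18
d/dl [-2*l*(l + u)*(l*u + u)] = 2*u*(-3*l^2 - 2*l*u - 2*l - u)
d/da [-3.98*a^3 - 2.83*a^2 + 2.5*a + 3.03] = -11.94*a^2 - 5.66*a + 2.5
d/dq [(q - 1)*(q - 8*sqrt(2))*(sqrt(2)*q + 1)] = 3*sqrt(2)*q^2 - 30*q - 2*sqrt(2)*q - 8*sqrt(2) + 15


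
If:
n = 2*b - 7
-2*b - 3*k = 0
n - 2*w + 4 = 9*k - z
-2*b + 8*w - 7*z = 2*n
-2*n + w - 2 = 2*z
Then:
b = 19/26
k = -19/39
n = -72/13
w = 64/13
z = 7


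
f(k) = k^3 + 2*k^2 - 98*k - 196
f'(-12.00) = 286.00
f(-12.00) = -460.00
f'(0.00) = -98.00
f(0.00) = -196.00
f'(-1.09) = -98.80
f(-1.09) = -88.10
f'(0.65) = -94.13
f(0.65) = -258.58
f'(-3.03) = -82.58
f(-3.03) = 91.48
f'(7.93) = 122.37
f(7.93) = -348.69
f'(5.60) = 18.48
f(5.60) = -506.46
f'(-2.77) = -86.06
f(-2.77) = 69.55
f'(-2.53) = -88.92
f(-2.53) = 48.55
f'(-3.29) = -78.69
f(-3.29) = 112.46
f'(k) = 3*k^2 + 4*k - 98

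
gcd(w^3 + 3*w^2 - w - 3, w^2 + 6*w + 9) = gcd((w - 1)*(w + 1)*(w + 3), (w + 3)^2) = w + 3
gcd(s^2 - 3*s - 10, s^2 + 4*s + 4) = s + 2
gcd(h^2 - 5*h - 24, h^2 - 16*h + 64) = h - 8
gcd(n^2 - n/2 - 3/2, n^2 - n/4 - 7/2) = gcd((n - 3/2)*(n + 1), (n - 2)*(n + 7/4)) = 1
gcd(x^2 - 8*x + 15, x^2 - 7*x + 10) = x - 5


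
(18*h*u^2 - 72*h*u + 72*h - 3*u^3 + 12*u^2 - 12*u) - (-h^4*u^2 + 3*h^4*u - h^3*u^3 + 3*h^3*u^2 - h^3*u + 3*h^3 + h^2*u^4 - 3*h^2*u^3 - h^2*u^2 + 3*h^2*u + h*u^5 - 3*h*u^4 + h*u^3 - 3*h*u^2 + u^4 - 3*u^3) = h^4*u^2 - 3*h^4*u + h^3*u^3 - 3*h^3*u^2 + h^3*u - 3*h^3 - h^2*u^4 + 3*h^2*u^3 + h^2*u^2 - 3*h^2*u - h*u^5 + 3*h*u^4 - h*u^3 + 21*h*u^2 - 72*h*u + 72*h - u^4 + 12*u^2 - 12*u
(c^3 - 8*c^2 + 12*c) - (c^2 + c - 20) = c^3 - 9*c^2 + 11*c + 20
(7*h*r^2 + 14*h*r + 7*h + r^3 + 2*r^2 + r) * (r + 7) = 7*h*r^3 + 63*h*r^2 + 105*h*r + 49*h + r^4 + 9*r^3 + 15*r^2 + 7*r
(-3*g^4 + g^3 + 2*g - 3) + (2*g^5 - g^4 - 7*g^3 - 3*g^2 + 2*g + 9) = 2*g^5 - 4*g^4 - 6*g^3 - 3*g^2 + 4*g + 6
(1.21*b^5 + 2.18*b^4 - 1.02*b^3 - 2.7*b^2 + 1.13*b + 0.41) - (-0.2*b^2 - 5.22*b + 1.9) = 1.21*b^5 + 2.18*b^4 - 1.02*b^3 - 2.5*b^2 + 6.35*b - 1.49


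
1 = 1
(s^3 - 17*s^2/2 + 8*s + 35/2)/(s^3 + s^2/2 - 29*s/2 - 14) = (2*s^2 - 19*s + 35)/(2*s^2 - s - 28)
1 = 1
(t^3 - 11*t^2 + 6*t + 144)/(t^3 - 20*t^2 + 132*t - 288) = (t + 3)/(t - 6)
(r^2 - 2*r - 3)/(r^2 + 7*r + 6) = (r - 3)/(r + 6)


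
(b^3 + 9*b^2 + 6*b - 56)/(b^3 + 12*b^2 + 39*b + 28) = (b - 2)/(b + 1)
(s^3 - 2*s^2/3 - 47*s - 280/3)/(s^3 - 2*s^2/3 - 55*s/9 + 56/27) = 9*(s^2 - 3*s - 40)/(9*s^2 - 27*s + 8)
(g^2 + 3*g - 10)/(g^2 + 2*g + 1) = (g^2 + 3*g - 10)/(g^2 + 2*g + 1)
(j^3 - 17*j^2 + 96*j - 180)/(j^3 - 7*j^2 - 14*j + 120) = (j - 6)/(j + 4)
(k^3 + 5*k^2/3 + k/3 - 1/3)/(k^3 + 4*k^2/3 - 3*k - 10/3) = (3*k^2 + 2*k - 1)/(3*k^2 + k - 10)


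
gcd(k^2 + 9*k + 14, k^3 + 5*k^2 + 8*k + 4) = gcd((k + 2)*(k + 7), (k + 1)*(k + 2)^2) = k + 2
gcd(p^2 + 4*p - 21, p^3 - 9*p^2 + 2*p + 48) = p - 3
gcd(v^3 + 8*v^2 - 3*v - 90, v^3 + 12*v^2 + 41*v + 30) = v^2 + 11*v + 30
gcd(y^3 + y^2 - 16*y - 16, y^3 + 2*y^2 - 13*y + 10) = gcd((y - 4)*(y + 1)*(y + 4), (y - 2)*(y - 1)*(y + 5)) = 1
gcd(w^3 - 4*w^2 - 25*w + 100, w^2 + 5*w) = w + 5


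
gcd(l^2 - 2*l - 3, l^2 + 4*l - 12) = 1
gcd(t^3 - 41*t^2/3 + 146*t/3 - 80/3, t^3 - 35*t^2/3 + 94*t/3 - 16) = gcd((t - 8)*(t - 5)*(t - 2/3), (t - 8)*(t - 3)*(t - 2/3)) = t^2 - 26*t/3 + 16/3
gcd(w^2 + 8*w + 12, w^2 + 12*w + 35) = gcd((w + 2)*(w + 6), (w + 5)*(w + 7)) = 1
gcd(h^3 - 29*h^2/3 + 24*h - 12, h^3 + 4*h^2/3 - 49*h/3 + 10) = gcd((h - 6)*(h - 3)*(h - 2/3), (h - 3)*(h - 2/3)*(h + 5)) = h^2 - 11*h/3 + 2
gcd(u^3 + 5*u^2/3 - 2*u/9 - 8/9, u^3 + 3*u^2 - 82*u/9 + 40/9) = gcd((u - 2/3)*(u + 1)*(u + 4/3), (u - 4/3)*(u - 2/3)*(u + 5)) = u - 2/3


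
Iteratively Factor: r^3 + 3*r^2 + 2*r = (r + 1)*(r^2 + 2*r) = (r + 1)*(r + 2)*(r)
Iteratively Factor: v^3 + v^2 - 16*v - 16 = (v + 4)*(v^2 - 3*v - 4) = (v + 1)*(v + 4)*(v - 4)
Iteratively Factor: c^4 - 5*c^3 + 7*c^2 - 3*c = (c - 1)*(c^3 - 4*c^2 + 3*c) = (c - 3)*(c - 1)*(c^2 - c) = (c - 3)*(c - 1)^2*(c)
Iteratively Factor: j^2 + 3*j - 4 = (j + 4)*(j - 1)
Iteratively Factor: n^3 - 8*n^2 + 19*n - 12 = (n - 1)*(n^2 - 7*n + 12) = (n - 3)*(n - 1)*(n - 4)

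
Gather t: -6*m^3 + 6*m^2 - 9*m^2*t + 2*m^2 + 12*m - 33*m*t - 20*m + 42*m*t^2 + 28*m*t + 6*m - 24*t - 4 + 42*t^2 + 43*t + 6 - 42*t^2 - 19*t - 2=-6*m^3 + 8*m^2 + 42*m*t^2 - 2*m + t*(-9*m^2 - 5*m)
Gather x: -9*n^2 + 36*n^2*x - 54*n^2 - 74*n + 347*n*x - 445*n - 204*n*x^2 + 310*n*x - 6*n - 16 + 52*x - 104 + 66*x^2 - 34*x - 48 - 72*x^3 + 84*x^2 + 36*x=-63*n^2 - 525*n - 72*x^3 + x^2*(150 - 204*n) + x*(36*n^2 + 657*n + 54) - 168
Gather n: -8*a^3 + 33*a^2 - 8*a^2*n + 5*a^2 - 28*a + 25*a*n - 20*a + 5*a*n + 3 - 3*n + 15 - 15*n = -8*a^3 + 38*a^2 - 48*a + n*(-8*a^2 + 30*a - 18) + 18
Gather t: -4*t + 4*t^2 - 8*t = 4*t^2 - 12*t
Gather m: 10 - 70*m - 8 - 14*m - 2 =-84*m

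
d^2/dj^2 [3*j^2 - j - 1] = 6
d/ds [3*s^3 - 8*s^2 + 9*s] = 9*s^2 - 16*s + 9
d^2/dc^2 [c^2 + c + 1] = 2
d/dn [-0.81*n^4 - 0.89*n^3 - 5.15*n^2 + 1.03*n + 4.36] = -3.24*n^3 - 2.67*n^2 - 10.3*n + 1.03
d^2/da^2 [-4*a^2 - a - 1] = -8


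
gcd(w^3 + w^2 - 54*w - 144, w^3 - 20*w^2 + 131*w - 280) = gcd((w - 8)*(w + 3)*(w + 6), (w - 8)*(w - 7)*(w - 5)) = w - 8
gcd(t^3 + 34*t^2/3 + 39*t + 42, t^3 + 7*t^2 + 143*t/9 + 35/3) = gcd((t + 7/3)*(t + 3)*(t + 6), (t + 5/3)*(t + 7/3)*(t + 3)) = t^2 + 16*t/3 + 7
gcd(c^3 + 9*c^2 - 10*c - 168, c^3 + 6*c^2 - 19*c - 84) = c^2 + 3*c - 28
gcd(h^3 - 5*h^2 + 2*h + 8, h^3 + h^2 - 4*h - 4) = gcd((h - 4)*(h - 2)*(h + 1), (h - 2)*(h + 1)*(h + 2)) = h^2 - h - 2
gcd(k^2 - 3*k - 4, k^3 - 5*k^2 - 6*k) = k + 1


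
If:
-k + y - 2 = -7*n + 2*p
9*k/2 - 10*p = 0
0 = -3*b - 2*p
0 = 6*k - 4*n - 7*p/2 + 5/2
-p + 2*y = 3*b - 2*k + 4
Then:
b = 210/739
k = -700/739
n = -625/1478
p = -315/739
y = 4671/1478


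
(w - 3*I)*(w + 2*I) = w^2 - I*w + 6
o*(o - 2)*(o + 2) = o^3 - 4*o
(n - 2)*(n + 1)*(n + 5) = n^3 + 4*n^2 - 7*n - 10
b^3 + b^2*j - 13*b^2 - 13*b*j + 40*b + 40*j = (b - 8)*(b - 5)*(b + j)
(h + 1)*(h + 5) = h^2 + 6*h + 5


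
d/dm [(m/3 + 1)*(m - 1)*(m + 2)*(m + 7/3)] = 4*m^3/3 + 19*m^2/3 + 62*m/9 - 11/9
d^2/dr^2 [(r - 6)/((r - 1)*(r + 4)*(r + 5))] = 2*(3*r^5 - 12*r^4 - 331*r^3 - 1230*r^2 - 1464*r - 1466)/(r^9 + 24*r^8 + 225*r^7 + 980*r^6 + 1515*r^5 - 2256*r^4 - 8029*r^3 + 2340*r^2 + 13200*r - 8000)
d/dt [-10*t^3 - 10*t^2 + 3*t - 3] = -30*t^2 - 20*t + 3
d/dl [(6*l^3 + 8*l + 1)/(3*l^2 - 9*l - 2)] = (18*l^4 - 108*l^3 - 60*l^2 - 6*l - 7)/(9*l^4 - 54*l^3 + 69*l^2 + 36*l + 4)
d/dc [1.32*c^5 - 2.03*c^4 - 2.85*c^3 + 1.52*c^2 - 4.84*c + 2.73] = 6.6*c^4 - 8.12*c^3 - 8.55*c^2 + 3.04*c - 4.84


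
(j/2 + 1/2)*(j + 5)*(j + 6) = j^3/2 + 6*j^2 + 41*j/2 + 15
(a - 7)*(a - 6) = a^2 - 13*a + 42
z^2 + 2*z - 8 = (z - 2)*(z + 4)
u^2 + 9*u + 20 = (u + 4)*(u + 5)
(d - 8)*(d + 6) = d^2 - 2*d - 48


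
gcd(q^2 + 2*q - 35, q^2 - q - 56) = q + 7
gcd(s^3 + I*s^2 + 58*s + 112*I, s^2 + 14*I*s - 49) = s + 7*I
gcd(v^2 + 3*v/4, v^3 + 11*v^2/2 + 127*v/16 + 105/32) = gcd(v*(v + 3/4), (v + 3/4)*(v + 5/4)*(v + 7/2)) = v + 3/4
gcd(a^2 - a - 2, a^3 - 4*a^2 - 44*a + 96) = a - 2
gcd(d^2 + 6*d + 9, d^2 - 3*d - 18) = d + 3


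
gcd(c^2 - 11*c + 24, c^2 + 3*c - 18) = c - 3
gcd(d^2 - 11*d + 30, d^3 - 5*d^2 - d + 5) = d - 5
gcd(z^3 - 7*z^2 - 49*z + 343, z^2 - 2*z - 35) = z - 7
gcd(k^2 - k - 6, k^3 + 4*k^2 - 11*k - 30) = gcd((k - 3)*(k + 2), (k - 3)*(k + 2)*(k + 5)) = k^2 - k - 6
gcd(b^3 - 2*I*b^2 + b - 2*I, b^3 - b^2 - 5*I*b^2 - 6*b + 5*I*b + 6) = b - 2*I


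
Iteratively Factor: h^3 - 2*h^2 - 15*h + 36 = (h - 3)*(h^2 + h - 12) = (h - 3)*(h + 4)*(h - 3)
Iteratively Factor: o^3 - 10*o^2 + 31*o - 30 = (o - 3)*(o^2 - 7*o + 10) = (o - 3)*(o - 2)*(o - 5)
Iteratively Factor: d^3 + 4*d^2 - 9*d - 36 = (d - 3)*(d^2 + 7*d + 12) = (d - 3)*(d + 4)*(d + 3)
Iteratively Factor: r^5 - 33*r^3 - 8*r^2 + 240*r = (r - 5)*(r^4 + 5*r^3 - 8*r^2 - 48*r) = (r - 5)*(r - 3)*(r^3 + 8*r^2 + 16*r) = r*(r - 5)*(r - 3)*(r^2 + 8*r + 16) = r*(r - 5)*(r - 3)*(r + 4)*(r + 4)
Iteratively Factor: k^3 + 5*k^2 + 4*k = (k)*(k^2 + 5*k + 4) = k*(k + 4)*(k + 1)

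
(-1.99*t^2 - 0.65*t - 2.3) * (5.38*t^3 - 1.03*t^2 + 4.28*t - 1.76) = -10.7062*t^5 - 1.4473*t^4 - 20.2217*t^3 + 3.0894*t^2 - 8.7*t + 4.048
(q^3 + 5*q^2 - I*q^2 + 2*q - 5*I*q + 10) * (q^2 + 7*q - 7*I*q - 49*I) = q^5 + 12*q^4 - 8*I*q^4 + 30*q^3 - 96*I*q^3 - 60*q^2 - 294*I*q^2 - 175*q - 168*I*q - 490*I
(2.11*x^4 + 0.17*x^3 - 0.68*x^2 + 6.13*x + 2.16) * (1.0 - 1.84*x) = -3.8824*x^5 + 1.7972*x^4 + 1.4212*x^3 - 11.9592*x^2 + 2.1556*x + 2.16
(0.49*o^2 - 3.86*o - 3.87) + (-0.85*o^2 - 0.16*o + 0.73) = -0.36*o^2 - 4.02*o - 3.14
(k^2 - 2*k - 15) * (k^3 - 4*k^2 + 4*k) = k^5 - 6*k^4 - 3*k^3 + 52*k^2 - 60*k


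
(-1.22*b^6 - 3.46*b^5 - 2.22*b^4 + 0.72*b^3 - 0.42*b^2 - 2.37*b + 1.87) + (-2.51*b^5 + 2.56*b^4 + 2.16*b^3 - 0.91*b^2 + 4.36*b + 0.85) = -1.22*b^6 - 5.97*b^5 + 0.34*b^4 + 2.88*b^3 - 1.33*b^2 + 1.99*b + 2.72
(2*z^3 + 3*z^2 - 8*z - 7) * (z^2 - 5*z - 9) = 2*z^5 - 7*z^4 - 41*z^3 + 6*z^2 + 107*z + 63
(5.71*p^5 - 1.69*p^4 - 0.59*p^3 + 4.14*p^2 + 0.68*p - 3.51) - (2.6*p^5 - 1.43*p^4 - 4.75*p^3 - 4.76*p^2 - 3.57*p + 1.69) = 3.11*p^5 - 0.26*p^4 + 4.16*p^3 + 8.9*p^2 + 4.25*p - 5.2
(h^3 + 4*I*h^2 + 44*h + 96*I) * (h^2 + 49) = h^5 + 4*I*h^4 + 93*h^3 + 292*I*h^2 + 2156*h + 4704*I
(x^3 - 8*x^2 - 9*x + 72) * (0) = 0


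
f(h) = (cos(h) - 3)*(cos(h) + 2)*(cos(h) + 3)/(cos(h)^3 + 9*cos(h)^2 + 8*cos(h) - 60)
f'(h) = (cos(h) - 3)*(cos(h) + 2)*(cos(h) + 3)*(3*sin(h)*cos(h)^2 + 18*sin(h)*cos(h) + 8*sin(h))/(cos(h)^3 + 9*cos(h)^2 + 8*cos(h) - 60)^2 - (cos(h) - 3)*(cos(h) + 2)*sin(h)/(cos(h)^3 + 9*cos(h)^2 + 8*cos(h) - 60) - (cos(h) - 3)*(cos(h) + 3)*sin(h)/(cos(h)^3 + 9*cos(h)^2 + 8*cos(h) - 60) - (cos(h) + 2)*(cos(h) + 3)*sin(h)/(cos(h)^3 + 9*cos(h)^2 + 8*cos(h) - 60) = (-7*cos(h)^4 - 34*cos(h)^3 + 29*cos(h)^2 - 84*cos(h) - 684)*sin(h)/((cos(h) - 2)^2*(cos(h) + 5)^2*(cos(h) + 6)^2)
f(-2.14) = 0.21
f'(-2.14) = 0.14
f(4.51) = 0.26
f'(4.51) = 0.17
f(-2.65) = 0.15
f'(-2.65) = 0.07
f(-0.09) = 0.57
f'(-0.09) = 0.04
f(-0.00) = 0.57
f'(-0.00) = 0.00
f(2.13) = 0.21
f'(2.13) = -0.14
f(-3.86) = 0.17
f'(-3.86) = -0.10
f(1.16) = 0.38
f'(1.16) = -0.21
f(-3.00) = 0.13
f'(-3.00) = 0.02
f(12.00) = 0.51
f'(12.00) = 0.19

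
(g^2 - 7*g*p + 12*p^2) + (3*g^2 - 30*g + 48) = 4*g^2 - 7*g*p - 30*g + 12*p^2 + 48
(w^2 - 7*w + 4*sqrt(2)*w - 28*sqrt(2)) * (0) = 0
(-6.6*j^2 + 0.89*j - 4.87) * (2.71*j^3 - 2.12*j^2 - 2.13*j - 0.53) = -17.886*j^5 + 16.4039*j^4 - 1.0265*j^3 + 11.9267*j^2 + 9.9014*j + 2.5811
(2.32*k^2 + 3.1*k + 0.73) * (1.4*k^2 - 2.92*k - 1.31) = 3.248*k^4 - 2.4344*k^3 - 11.0692*k^2 - 6.1926*k - 0.9563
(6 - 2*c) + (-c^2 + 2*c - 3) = 3 - c^2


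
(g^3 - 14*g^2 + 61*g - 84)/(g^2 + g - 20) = (g^2 - 10*g + 21)/(g + 5)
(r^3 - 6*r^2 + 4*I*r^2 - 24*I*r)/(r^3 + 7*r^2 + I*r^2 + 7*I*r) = (r^2 + r*(-6 + 4*I) - 24*I)/(r^2 + r*(7 + I) + 7*I)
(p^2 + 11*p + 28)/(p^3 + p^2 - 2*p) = (p^2 + 11*p + 28)/(p*(p^2 + p - 2))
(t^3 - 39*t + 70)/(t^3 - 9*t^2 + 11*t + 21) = (t^3 - 39*t + 70)/(t^3 - 9*t^2 + 11*t + 21)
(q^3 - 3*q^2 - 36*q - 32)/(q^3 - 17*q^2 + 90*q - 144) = (q^2 + 5*q + 4)/(q^2 - 9*q + 18)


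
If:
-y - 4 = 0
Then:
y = -4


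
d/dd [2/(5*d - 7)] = -10/(5*d - 7)^2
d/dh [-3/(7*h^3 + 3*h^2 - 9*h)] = 9*(7*h^2 + 2*h - 3)/(h^2*(7*h^2 + 3*h - 9)^2)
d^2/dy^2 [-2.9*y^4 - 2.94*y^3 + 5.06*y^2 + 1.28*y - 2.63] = -34.8*y^2 - 17.64*y + 10.12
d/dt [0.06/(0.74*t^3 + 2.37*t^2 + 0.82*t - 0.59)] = (-0.1332*t^2 - 0.2844*t - 0.0492)/(0.74*t^3 + 2.37*t^2 + 0.82*t - 0.59)^2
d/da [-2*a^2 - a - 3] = -4*a - 1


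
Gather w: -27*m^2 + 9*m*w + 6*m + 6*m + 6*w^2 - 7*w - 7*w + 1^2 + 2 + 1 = -27*m^2 + 12*m + 6*w^2 + w*(9*m - 14) + 4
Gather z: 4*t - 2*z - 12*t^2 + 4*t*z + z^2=-12*t^2 + 4*t + z^2 + z*(4*t - 2)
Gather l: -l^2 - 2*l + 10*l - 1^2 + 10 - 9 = -l^2 + 8*l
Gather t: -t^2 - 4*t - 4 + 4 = -t^2 - 4*t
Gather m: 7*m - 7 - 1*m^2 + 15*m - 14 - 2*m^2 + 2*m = -3*m^2 + 24*m - 21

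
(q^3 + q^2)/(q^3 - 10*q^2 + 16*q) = q*(q + 1)/(q^2 - 10*q + 16)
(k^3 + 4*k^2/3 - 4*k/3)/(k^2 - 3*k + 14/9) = 3*k*(k + 2)/(3*k - 7)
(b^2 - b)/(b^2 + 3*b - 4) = b/(b + 4)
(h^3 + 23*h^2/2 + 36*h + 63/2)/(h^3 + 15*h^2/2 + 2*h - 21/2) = (h + 3)/(h - 1)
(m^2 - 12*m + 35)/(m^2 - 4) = (m^2 - 12*m + 35)/(m^2 - 4)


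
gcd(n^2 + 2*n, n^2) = n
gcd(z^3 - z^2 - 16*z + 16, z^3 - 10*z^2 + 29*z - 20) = z^2 - 5*z + 4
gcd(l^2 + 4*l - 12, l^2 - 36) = l + 6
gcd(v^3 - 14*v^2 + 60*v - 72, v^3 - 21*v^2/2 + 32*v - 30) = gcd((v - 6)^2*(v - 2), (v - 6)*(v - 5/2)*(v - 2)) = v^2 - 8*v + 12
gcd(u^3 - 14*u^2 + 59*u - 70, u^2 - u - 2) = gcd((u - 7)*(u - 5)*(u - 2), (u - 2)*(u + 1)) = u - 2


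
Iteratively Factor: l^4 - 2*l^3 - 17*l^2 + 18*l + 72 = (l - 3)*(l^3 + l^2 - 14*l - 24) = (l - 3)*(l + 3)*(l^2 - 2*l - 8) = (l - 4)*(l - 3)*(l + 3)*(l + 2)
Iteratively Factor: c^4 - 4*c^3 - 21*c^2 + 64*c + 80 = (c + 1)*(c^3 - 5*c^2 - 16*c + 80) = (c - 4)*(c + 1)*(c^2 - c - 20) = (c - 4)*(c + 1)*(c + 4)*(c - 5)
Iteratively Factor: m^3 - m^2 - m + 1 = (m + 1)*(m^2 - 2*m + 1) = (m - 1)*(m + 1)*(m - 1)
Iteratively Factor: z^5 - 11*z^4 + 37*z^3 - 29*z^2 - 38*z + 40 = (z + 1)*(z^4 - 12*z^3 + 49*z^2 - 78*z + 40) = (z - 5)*(z + 1)*(z^3 - 7*z^2 + 14*z - 8) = (z - 5)*(z - 1)*(z + 1)*(z^2 - 6*z + 8) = (z - 5)*(z - 4)*(z - 1)*(z + 1)*(z - 2)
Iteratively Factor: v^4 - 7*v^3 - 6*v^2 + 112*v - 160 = (v - 2)*(v^3 - 5*v^2 - 16*v + 80) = (v - 5)*(v - 2)*(v^2 - 16) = (v - 5)*(v - 2)*(v + 4)*(v - 4)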